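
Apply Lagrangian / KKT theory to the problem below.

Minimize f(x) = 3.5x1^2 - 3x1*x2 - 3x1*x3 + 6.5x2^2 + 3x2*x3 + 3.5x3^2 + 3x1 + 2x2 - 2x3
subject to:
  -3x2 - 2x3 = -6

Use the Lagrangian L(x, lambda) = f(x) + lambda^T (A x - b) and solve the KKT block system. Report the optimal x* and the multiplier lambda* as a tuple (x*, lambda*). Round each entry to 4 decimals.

Form the Lagrangian:
  L(x, lambda) = (1/2) x^T Q x + c^T x + lambda^T (A x - b)
Stationarity (grad_x L = 0): Q x + c + A^T lambda = 0.
Primal feasibility: A x = b.

This gives the KKT block system:
  [ Q   A^T ] [ x     ]   [-c ]
  [ A    0  ] [ lambda ] = [ b ]

Solving the linear system:
  x*      = (0.6783, 0.8346, 1.7482)
  lambda* = (5.3529)
  f(x*)   = 16.1627

x* = (0.6783, 0.8346, 1.7482), lambda* = (5.3529)


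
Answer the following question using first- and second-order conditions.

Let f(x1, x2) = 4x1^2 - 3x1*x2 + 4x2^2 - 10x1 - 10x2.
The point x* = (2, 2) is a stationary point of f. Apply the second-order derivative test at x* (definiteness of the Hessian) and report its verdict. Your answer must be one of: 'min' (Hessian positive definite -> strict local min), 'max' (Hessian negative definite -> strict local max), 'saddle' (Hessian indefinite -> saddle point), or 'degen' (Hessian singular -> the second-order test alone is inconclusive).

Compute the Hessian H = grad^2 f:
  H = [[8, -3], [-3, 8]]
Verify stationarity: grad f(x*) = H x* + g = (0, 0).
Eigenvalues of H: 5, 11.
Both eigenvalues > 0, so H is positive definite -> x* is a strict local min.

min


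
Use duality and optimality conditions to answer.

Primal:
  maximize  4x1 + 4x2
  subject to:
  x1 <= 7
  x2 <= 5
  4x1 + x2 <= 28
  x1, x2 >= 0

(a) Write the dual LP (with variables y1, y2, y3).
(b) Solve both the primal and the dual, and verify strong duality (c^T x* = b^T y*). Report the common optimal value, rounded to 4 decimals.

The standard primal-dual pair for 'max c^T x s.t. A x <= b, x >= 0' is:
  Dual:  min b^T y  s.t.  A^T y >= c,  y >= 0.

So the dual LP is:
  minimize  7y1 + 5y2 + 28y3
  subject to:
    y1 + 4y3 >= 4
    y2 + y3 >= 4
    y1, y2, y3 >= 0

Solving the primal: x* = (5.75, 5).
  primal value c^T x* = 43.
Solving the dual: y* = (0, 3, 1).
  dual value b^T y* = 43.
Strong duality: c^T x* = b^T y*. Confirmed.

43


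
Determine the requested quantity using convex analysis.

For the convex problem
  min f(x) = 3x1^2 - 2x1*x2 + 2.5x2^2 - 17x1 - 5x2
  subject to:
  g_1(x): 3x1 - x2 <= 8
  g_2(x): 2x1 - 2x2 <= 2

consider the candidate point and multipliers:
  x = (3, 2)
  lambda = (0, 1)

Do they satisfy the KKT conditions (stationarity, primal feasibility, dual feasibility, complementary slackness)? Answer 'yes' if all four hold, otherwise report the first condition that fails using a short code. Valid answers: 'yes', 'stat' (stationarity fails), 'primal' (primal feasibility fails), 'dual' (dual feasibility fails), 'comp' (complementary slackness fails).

Gradient of f: grad f(x) = Q x + c = (-3, -1)
Constraint values g_i(x) = a_i^T x - b_i:
  g_1((3, 2)) = -1
  g_2((3, 2)) = 0
Stationarity residual: grad f(x) + sum_i lambda_i a_i = (-1, -3)
  -> stationarity FAILS
Primal feasibility (all g_i <= 0): OK
Dual feasibility (all lambda_i >= 0): OK
Complementary slackness (lambda_i * g_i(x) = 0 for all i): OK

Verdict: the first failing condition is stationarity -> stat.

stat


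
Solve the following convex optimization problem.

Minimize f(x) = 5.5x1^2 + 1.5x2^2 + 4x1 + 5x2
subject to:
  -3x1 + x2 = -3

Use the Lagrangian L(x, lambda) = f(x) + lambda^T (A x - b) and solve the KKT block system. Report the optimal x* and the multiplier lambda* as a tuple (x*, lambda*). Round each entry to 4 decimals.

Form the Lagrangian:
  L(x, lambda) = (1/2) x^T Q x + c^T x + lambda^T (A x - b)
Stationarity (grad_x L = 0): Q x + c + A^T lambda = 0.
Primal feasibility: A x = b.

This gives the KKT block system:
  [ Q   A^T ] [ x     ]   [-c ]
  [ A    0  ] [ lambda ] = [ b ]

Solving the linear system:
  x*      = (0.2105, -2.3684)
  lambda* = (2.1053)
  f(x*)   = -2.3421

x* = (0.2105, -2.3684), lambda* = (2.1053)


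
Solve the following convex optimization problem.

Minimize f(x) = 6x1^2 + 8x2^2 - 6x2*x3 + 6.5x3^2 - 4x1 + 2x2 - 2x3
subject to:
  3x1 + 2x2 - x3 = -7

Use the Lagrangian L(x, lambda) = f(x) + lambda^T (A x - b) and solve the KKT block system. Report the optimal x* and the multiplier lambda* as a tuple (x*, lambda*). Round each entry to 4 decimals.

Form the Lagrangian:
  L(x, lambda) = (1/2) x^T Q x + c^T x + lambda^T (A x - b)
Stationarity (grad_x L = 0): Q x + c + A^T lambda = 0.
Primal feasibility: A x = b.

This gives the KKT block system:
  [ Q   A^T ] [ x     ]   [-c ]
  [ A    0  ] [ lambda ] = [ b ]

Solving the linear system:
  x*      = (-1.5857, -0.974, 0.2948)
  lambda* = (7.6763)
  f(x*)   = 28.7697

x* = (-1.5857, -0.974, 0.2948), lambda* = (7.6763)


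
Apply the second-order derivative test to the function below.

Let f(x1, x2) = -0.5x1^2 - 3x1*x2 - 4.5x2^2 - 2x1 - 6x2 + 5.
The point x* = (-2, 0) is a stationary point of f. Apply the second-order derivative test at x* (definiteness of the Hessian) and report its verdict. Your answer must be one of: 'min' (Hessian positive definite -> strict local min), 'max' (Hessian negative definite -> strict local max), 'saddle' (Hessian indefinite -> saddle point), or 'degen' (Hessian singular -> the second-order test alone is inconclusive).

Compute the Hessian H = grad^2 f:
  H = [[-1, -3], [-3, -9]]
Verify stationarity: grad f(x*) = H x* + g = (0, 0).
Eigenvalues of H: -10, 0.
H has a zero eigenvalue (singular; negative semidefinite but not definite), so H is neither positive definite, negative definite, nor indefinite. The second-order test alone is inconclusive -> degen.
(Indeed, f is constant along the null direction of H through x*, so x* is not a strict local extremum.)

degen


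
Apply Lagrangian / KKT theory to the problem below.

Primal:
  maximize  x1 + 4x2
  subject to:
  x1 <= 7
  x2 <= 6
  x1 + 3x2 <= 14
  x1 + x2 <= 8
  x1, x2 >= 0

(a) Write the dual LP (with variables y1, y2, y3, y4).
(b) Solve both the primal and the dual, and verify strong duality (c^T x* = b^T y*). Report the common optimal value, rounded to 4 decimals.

The standard primal-dual pair for 'max c^T x s.t. A x <= b, x >= 0' is:
  Dual:  min b^T y  s.t.  A^T y >= c,  y >= 0.

So the dual LP is:
  minimize  7y1 + 6y2 + 14y3 + 8y4
  subject to:
    y1 + y3 + y4 >= 1
    y2 + 3y3 + y4 >= 4
    y1, y2, y3, y4 >= 0

Solving the primal: x* = (0, 4.6667).
  primal value c^T x* = 18.6667.
Solving the dual: y* = (0, 0, 1.3333, 0).
  dual value b^T y* = 18.6667.
Strong duality: c^T x* = b^T y*. Confirmed.

18.6667


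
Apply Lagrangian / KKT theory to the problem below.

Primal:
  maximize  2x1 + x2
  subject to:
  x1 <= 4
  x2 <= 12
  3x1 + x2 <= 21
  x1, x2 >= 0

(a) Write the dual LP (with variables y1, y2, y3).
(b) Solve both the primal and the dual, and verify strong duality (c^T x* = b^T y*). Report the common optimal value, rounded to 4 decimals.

The standard primal-dual pair for 'max c^T x s.t. A x <= b, x >= 0' is:
  Dual:  min b^T y  s.t.  A^T y >= c,  y >= 0.

So the dual LP is:
  minimize  4y1 + 12y2 + 21y3
  subject to:
    y1 + 3y3 >= 2
    y2 + y3 >= 1
    y1, y2, y3 >= 0

Solving the primal: x* = (3, 12).
  primal value c^T x* = 18.
Solving the dual: y* = (0, 0.3333, 0.6667).
  dual value b^T y* = 18.
Strong duality: c^T x* = b^T y*. Confirmed.

18


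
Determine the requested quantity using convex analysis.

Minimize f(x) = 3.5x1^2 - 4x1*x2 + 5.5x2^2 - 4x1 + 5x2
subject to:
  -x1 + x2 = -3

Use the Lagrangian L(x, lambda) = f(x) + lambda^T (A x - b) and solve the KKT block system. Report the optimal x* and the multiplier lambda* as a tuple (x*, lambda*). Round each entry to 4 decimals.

Form the Lagrangian:
  L(x, lambda) = (1/2) x^T Q x + c^T x + lambda^T (A x - b)
Stationarity (grad_x L = 0): Q x + c + A^T lambda = 0.
Primal feasibility: A x = b.

This gives the KKT block system:
  [ Q   A^T ] [ x     ]   [-c ]
  [ A    0  ] [ lambda ] = [ b ]

Solving the linear system:
  x*      = (2, -1)
  lambda* = (14)
  f(x*)   = 14.5

x* = (2, -1), lambda* = (14)


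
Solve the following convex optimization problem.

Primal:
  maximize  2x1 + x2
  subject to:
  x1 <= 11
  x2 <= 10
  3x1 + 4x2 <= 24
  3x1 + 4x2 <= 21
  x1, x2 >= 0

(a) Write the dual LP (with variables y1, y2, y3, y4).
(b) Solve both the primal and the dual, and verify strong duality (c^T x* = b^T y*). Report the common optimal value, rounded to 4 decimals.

The standard primal-dual pair for 'max c^T x s.t. A x <= b, x >= 0' is:
  Dual:  min b^T y  s.t.  A^T y >= c,  y >= 0.

So the dual LP is:
  minimize  11y1 + 10y2 + 24y3 + 21y4
  subject to:
    y1 + 3y3 + 3y4 >= 2
    y2 + 4y3 + 4y4 >= 1
    y1, y2, y3, y4 >= 0

Solving the primal: x* = (7, 0).
  primal value c^T x* = 14.
Solving the dual: y* = (0, 0, 0, 0.6667).
  dual value b^T y* = 14.
Strong duality: c^T x* = b^T y*. Confirmed.

14


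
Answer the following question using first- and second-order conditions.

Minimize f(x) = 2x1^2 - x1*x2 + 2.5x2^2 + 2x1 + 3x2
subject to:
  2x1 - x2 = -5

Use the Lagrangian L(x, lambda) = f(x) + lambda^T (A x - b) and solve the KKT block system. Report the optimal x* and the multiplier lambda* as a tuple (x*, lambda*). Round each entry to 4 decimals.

Form the Lagrangian:
  L(x, lambda) = (1/2) x^T Q x + c^T x + lambda^T (A x - b)
Stationarity (grad_x L = 0): Q x + c + A^T lambda = 0.
Primal feasibility: A x = b.

This gives the KKT block system:
  [ Q   A^T ] [ x     ]   [-c ]
  [ A    0  ] [ lambda ] = [ b ]

Solving the linear system:
  x*      = (-2.65, -0.3)
  lambda* = (4.15)
  f(x*)   = 7.275

x* = (-2.65, -0.3), lambda* = (4.15)


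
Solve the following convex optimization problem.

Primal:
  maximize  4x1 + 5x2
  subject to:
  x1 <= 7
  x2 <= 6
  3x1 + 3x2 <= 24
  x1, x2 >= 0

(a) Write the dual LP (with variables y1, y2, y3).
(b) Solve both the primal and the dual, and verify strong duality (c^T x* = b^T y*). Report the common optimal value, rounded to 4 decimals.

The standard primal-dual pair for 'max c^T x s.t. A x <= b, x >= 0' is:
  Dual:  min b^T y  s.t.  A^T y >= c,  y >= 0.

So the dual LP is:
  minimize  7y1 + 6y2 + 24y3
  subject to:
    y1 + 3y3 >= 4
    y2 + 3y3 >= 5
    y1, y2, y3 >= 0

Solving the primal: x* = (2, 6).
  primal value c^T x* = 38.
Solving the dual: y* = (0, 1, 1.3333).
  dual value b^T y* = 38.
Strong duality: c^T x* = b^T y*. Confirmed.

38


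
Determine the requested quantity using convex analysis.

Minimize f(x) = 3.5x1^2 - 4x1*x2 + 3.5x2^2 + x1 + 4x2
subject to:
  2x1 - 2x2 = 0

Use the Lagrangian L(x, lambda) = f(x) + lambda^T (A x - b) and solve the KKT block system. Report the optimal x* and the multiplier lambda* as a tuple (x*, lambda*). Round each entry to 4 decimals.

Form the Lagrangian:
  L(x, lambda) = (1/2) x^T Q x + c^T x + lambda^T (A x - b)
Stationarity (grad_x L = 0): Q x + c + A^T lambda = 0.
Primal feasibility: A x = b.

This gives the KKT block system:
  [ Q   A^T ] [ x     ]   [-c ]
  [ A    0  ] [ lambda ] = [ b ]

Solving the linear system:
  x*      = (-0.8333, -0.8333)
  lambda* = (0.75)
  f(x*)   = -2.0833

x* = (-0.8333, -0.8333), lambda* = (0.75)


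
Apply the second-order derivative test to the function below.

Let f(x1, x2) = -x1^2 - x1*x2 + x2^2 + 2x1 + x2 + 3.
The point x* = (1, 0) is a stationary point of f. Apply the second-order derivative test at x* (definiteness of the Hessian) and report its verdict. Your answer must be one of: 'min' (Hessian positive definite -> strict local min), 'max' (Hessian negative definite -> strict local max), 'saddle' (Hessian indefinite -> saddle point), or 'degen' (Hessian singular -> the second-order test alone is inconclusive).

Compute the Hessian H = grad^2 f:
  H = [[-2, -1], [-1, 2]]
Verify stationarity: grad f(x*) = H x* + g = (0, 0).
Eigenvalues of H: -2.2361, 2.2361.
Eigenvalues have mixed signs, so H is indefinite -> x* is a saddle point.

saddle


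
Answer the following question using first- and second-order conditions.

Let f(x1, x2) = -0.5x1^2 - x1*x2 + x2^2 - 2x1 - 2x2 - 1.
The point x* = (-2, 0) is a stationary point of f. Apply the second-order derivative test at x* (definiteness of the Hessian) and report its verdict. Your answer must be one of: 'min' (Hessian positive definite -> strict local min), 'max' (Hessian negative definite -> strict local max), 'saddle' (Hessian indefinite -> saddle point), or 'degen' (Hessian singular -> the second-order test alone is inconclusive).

Compute the Hessian H = grad^2 f:
  H = [[-1, -1], [-1, 2]]
Verify stationarity: grad f(x*) = H x* + g = (0, 0).
Eigenvalues of H: -1.3028, 2.3028.
Eigenvalues have mixed signs, so H is indefinite -> x* is a saddle point.

saddle


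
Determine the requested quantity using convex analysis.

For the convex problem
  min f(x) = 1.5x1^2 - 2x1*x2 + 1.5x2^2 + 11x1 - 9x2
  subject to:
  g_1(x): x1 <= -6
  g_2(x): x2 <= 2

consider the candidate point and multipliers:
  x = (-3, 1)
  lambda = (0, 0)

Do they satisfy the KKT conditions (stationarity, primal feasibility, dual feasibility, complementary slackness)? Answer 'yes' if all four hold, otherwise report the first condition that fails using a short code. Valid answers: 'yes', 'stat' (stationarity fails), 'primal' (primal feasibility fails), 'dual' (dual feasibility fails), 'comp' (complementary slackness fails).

Gradient of f: grad f(x) = Q x + c = (0, 0)
Constraint values g_i(x) = a_i^T x - b_i:
  g_1((-3, 1)) = 3
  g_2((-3, 1)) = -1
Stationarity residual: grad f(x) + sum_i lambda_i a_i = (0, 0)
  -> stationarity OK
Primal feasibility (all g_i <= 0): FAILS
Dual feasibility (all lambda_i >= 0): OK
Complementary slackness (lambda_i * g_i(x) = 0 for all i): OK

Verdict: the first failing condition is primal_feasibility -> primal.

primal


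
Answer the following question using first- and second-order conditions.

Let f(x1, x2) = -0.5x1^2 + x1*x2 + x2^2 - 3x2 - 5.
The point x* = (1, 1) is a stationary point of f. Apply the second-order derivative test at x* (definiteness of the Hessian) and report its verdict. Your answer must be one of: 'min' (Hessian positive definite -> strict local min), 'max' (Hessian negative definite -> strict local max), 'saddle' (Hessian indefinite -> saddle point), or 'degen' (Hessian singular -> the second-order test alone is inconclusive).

Compute the Hessian H = grad^2 f:
  H = [[-1, 1], [1, 2]]
Verify stationarity: grad f(x*) = H x* + g = (0, 0).
Eigenvalues of H: -1.3028, 2.3028.
Eigenvalues have mixed signs, so H is indefinite -> x* is a saddle point.

saddle


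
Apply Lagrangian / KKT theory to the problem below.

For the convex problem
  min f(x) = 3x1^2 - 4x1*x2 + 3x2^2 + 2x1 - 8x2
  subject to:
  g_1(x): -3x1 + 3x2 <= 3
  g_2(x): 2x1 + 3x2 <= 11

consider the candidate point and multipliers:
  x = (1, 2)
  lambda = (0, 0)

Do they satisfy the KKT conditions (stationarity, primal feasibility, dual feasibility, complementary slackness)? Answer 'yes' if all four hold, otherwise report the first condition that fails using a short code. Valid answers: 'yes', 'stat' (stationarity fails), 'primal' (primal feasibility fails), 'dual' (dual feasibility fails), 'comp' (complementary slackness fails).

Gradient of f: grad f(x) = Q x + c = (0, 0)
Constraint values g_i(x) = a_i^T x - b_i:
  g_1((1, 2)) = 0
  g_2((1, 2)) = -3
Stationarity residual: grad f(x) + sum_i lambda_i a_i = (0, 0)
  -> stationarity OK
Primal feasibility (all g_i <= 0): OK
Dual feasibility (all lambda_i >= 0): OK
Complementary slackness (lambda_i * g_i(x) = 0 for all i): OK

Verdict: yes, KKT holds.

yes


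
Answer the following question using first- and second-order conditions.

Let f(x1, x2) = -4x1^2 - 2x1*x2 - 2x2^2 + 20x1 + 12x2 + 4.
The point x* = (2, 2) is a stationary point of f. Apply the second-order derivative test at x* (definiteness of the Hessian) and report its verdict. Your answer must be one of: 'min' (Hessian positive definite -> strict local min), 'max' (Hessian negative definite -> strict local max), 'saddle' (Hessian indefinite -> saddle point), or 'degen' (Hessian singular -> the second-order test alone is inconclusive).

Compute the Hessian H = grad^2 f:
  H = [[-8, -2], [-2, -4]]
Verify stationarity: grad f(x*) = H x* + g = (0, 0).
Eigenvalues of H: -8.8284, -3.1716.
Both eigenvalues < 0, so H is negative definite -> x* is a strict local max.

max


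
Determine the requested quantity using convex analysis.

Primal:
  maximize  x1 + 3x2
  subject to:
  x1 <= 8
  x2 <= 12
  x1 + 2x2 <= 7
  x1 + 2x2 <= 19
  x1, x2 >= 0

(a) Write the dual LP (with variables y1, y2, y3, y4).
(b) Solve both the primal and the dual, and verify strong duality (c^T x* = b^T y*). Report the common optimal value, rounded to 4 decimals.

The standard primal-dual pair for 'max c^T x s.t. A x <= b, x >= 0' is:
  Dual:  min b^T y  s.t.  A^T y >= c,  y >= 0.

So the dual LP is:
  minimize  8y1 + 12y2 + 7y3 + 19y4
  subject to:
    y1 + y3 + y4 >= 1
    y2 + 2y3 + 2y4 >= 3
    y1, y2, y3, y4 >= 0

Solving the primal: x* = (0, 3.5).
  primal value c^T x* = 10.5.
Solving the dual: y* = (0, 0, 1.5, 0).
  dual value b^T y* = 10.5.
Strong duality: c^T x* = b^T y*. Confirmed.

10.5


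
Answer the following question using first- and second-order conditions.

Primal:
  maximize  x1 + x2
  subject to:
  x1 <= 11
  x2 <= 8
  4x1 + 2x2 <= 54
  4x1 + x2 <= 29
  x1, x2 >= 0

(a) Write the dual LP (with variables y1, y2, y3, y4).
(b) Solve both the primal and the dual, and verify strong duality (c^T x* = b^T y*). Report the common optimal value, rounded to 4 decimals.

The standard primal-dual pair for 'max c^T x s.t. A x <= b, x >= 0' is:
  Dual:  min b^T y  s.t.  A^T y >= c,  y >= 0.

So the dual LP is:
  minimize  11y1 + 8y2 + 54y3 + 29y4
  subject to:
    y1 + 4y3 + 4y4 >= 1
    y2 + 2y3 + y4 >= 1
    y1, y2, y3, y4 >= 0

Solving the primal: x* = (5.25, 8).
  primal value c^T x* = 13.25.
Solving the dual: y* = (0, 0.75, 0, 0.25).
  dual value b^T y* = 13.25.
Strong duality: c^T x* = b^T y*. Confirmed.

13.25


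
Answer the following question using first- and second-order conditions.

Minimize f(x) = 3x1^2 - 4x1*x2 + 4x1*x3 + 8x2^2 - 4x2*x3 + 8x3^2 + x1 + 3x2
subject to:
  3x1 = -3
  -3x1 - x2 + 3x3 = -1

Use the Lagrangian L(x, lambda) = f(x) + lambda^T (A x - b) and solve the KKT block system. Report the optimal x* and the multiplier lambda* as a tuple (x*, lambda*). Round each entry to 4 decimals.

Form the Lagrangian:
  L(x, lambda) = (1/2) x^T Q x + c^T x + lambda^T (A x - b)
Stationarity (grad_x L = 0): Q x + c + A^T lambda = 0.
Primal feasibility: A x = b.

This gives the KKT block system:
  [ Q   A^T ] [ x     ]   [-c ]
  [ A    0  ] [ lambda ] = [ b ]

Solving the linear system:
  x*      = (-1, -0.2574, -1.4191)
  lambda* = (11.7745, 8.5588)
  f(x*)   = 21.0551

x* = (-1, -0.2574, -1.4191), lambda* = (11.7745, 8.5588)


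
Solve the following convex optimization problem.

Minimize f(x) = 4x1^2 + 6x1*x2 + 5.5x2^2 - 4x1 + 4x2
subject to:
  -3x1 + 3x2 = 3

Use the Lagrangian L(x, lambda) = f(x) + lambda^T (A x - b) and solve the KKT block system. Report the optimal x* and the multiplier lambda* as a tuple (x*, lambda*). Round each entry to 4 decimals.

Form the Lagrangian:
  L(x, lambda) = (1/2) x^T Q x + c^T x + lambda^T (A x - b)
Stationarity (grad_x L = 0): Q x + c + A^T lambda = 0.
Primal feasibility: A x = b.

This gives the KKT block system:
  [ Q   A^T ] [ x     ]   [-c ]
  [ A    0  ] [ lambda ] = [ b ]

Solving the linear system:
  x*      = (-0.5484, 0.4516)
  lambda* = (-1.8925)
  f(x*)   = 4.8387

x* = (-0.5484, 0.4516), lambda* = (-1.8925)


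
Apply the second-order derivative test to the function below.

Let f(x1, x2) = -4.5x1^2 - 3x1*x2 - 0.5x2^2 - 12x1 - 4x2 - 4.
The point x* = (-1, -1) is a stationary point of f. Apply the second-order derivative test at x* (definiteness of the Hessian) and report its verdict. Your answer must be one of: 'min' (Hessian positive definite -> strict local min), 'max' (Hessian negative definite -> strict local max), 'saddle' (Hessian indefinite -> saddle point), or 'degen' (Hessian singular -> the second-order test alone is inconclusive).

Compute the Hessian H = grad^2 f:
  H = [[-9, -3], [-3, -1]]
Verify stationarity: grad f(x*) = H x* + g = (0, 0).
Eigenvalues of H: -10, 0.
H has a zero eigenvalue (singular; negative semidefinite but not definite), so H is neither positive definite, negative definite, nor indefinite. The second-order test alone is inconclusive -> degen.
(Indeed, f is constant along the null direction of H through x*, so x* is not a strict local extremum.)

degen


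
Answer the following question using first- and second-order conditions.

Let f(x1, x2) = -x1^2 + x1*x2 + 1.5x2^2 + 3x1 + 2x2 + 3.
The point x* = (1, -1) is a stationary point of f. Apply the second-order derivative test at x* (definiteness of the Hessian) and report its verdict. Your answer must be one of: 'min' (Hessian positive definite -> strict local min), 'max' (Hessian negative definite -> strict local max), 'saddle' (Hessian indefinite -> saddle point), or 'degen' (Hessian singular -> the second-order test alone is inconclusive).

Compute the Hessian H = grad^2 f:
  H = [[-2, 1], [1, 3]]
Verify stationarity: grad f(x*) = H x* + g = (0, 0).
Eigenvalues of H: -2.1926, 3.1926.
Eigenvalues have mixed signs, so H is indefinite -> x* is a saddle point.

saddle


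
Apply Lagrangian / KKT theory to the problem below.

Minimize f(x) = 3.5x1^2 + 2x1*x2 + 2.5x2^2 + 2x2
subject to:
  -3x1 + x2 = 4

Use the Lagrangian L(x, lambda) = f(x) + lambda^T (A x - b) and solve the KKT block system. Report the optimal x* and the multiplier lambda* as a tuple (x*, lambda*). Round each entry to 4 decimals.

Form the Lagrangian:
  L(x, lambda) = (1/2) x^T Q x + c^T x + lambda^T (A x - b)
Stationarity (grad_x L = 0): Q x + c + A^T lambda = 0.
Primal feasibility: A x = b.

This gives the KKT block system:
  [ Q   A^T ] [ x     ]   [-c ]
  [ A    0  ] [ lambda ] = [ b ]

Solving the linear system:
  x*      = (-1.1562, 0.5312)
  lambda* = (-2.3438)
  f(x*)   = 5.2188

x* = (-1.1562, 0.5312), lambda* = (-2.3438)


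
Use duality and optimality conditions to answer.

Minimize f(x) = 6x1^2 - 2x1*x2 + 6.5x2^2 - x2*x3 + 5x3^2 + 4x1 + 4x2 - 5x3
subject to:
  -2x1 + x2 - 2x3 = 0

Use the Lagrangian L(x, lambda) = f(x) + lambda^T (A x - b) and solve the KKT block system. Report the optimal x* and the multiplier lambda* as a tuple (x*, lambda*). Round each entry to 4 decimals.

Form the Lagrangian:
  L(x, lambda) = (1/2) x^T Q x + c^T x + lambda^T (A x - b)
Stationarity (grad_x L = 0): Q x + c + A^T lambda = 0.
Primal feasibility: A x = b.

This gives the KKT block system:
  [ Q   A^T ] [ x     ]   [-c ]
  [ A    0  ] [ lambda ] = [ b ]

Solving the linear system:
  x*      = (-0.4929, -0.3074, 0.3392)
  lambda* = (-0.6502)
  f(x*)   = -2.4488

x* = (-0.4929, -0.3074, 0.3392), lambda* = (-0.6502)


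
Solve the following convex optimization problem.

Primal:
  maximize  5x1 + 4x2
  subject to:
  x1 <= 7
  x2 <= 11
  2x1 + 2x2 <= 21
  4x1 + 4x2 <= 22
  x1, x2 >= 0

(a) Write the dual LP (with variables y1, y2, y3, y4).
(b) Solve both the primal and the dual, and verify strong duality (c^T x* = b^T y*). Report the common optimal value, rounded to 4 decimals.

The standard primal-dual pair for 'max c^T x s.t. A x <= b, x >= 0' is:
  Dual:  min b^T y  s.t.  A^T y >= c,  y >= 0.

So the dual LP is:
  minimize  7y1 + 11y2 + 21y3 + 22y4
  subject to:
    y1 + 2y3 + 4y4 >= 5
    y2 + 2y3 + 4y4 >= 4
    y1, y2, y3, y4 >= 0

Solving the primal: x* = (5.5, 0).
  primal value c^T x* = 27.5.
Solving the dual: y* = (0, 0, 0, 1.25).
  dual value b^T y* = 27.5.
Strong duality: c^T x* = b^T y*. Confirmed.

27.5


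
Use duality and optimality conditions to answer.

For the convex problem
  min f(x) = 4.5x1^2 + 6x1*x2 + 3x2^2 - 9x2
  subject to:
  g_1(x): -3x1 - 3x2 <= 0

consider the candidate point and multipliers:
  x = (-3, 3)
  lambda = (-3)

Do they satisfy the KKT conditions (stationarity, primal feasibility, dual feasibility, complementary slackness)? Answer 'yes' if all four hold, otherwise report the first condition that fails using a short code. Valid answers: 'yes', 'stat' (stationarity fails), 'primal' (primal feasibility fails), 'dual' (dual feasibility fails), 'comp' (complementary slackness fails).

Gradient of f: grad f(x) = Q x + c = (-9, -9)
Constraint values g_i(x) = a_i^T x - b_i:
  g_1((-3, 3)) = 0
Stationarity residual: grad f(x) + sum_i lambda_i a_i = (0, 0)
  -> stationarity OK
Primal feasibility (all g_i <= 0): OK
Dual feasibility (all lambda_i >= 0): FAILS
Complementary slackness (lambda_i * g_i(x) = 0 for all i): OK

Verdict: the first failing condition is dual_feasibility -> dual.

dual


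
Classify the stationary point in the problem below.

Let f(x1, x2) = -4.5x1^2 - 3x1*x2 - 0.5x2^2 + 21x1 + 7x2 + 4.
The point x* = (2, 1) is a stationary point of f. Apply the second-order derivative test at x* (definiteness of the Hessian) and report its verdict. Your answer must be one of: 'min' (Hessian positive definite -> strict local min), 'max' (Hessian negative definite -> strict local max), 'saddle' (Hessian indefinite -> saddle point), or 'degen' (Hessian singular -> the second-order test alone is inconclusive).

Compute the Hessian H = grad^2 f:
  H = [[-9, -3], [-3, -1]]
Verify stationarity: grad f(x*) = H x* + g = (0, 0).
Eigenvalues of H: -10, 0.
H has a zero eigenvalue (singular; negative semidefinite but not definite), so H is neither positive definite, negative definite, nor indefinite. The second-order test alone is inconclusive -> degen.
(Indeed, f is constant along the null direction of H through x*, so x* is not a strict local extremum.)

degen


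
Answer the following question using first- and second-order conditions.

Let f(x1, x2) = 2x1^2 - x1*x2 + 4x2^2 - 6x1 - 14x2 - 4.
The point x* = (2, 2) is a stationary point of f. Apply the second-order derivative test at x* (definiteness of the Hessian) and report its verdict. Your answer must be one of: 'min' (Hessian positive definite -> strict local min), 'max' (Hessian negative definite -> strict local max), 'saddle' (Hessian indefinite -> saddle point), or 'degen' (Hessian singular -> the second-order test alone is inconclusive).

Compute the Hessian H = grad^2 f:
  H = [[4, -1], [-1, 8]]
Verify stationarity: grad f(x*) = H x* + g = (0, 0).
Eigenvalues of H: 3.7639, 8.2361.
Both eigenvalues > 0, so H is positive definite -> x* is a strict local min.

min


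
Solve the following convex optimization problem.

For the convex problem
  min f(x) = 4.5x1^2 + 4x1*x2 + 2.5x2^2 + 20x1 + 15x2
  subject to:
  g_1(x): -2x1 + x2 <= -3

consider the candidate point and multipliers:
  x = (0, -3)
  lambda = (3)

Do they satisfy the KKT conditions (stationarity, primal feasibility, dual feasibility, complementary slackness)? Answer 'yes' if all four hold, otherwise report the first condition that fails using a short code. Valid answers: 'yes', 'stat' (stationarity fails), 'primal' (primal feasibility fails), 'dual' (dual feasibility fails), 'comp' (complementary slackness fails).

Gradient of f: grad f(x) = Q x + c = (8, 0)
Constraint values g_i(x) = a_i^T x - b_i:
  g_1((0, -3)) = 0
Stationarity residual: grad f(x) + sum_i lambda_i a_i = (2, 3)
  -> stationarity FAILS
Primal feasibility (all g_i <= 0): OK
Dual feasibility (all lambda_i >= 0): OK
Complementary slackness (lambda_i * g_i(x) = 0 for all i): OK

Verdict: the first failing condition is stationarity -> stat.

stat


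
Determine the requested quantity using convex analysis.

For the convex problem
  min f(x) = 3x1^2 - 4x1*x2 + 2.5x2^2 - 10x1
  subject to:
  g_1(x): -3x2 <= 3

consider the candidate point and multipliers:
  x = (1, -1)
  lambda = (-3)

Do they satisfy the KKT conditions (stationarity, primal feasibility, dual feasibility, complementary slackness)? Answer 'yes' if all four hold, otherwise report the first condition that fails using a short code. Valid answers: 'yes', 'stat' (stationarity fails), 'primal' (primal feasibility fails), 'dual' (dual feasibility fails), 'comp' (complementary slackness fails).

Gradient of f: grad f(x) = Q x + c = (0, -9)
Constraint values g_i(x) = a_i^T x - b_i:
  g_1((1, -1)) = 0
Stationarity residual: grad f(x) + sum_i lambda_i a_i = (0, 0)
  -> stationarity OK
Primal feasibility (all g_i <= 0): OK
Dual feasibility (all lambda_i >= 0): FAILS
Complementary slackness (lambda_i * g_i(x) = 0 for all i): OK

Verdict: the first failing condition is dual_feasibility -> dual.

dual


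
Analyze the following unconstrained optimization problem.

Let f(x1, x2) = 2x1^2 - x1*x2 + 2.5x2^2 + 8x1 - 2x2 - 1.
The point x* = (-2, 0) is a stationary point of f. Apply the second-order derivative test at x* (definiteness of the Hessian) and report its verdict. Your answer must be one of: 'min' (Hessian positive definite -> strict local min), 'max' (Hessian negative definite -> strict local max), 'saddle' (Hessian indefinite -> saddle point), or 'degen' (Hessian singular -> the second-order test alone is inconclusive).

Compute the Hessian H = grad^2 f:
  H = [[4, -1], [-1, 5]]
Verify stationarity: grad f(x*) = H x* + g = (0, 0).
Eigenvalues of H: 3.382, 5.618.
Both eigenvalues > 0, so H is positive definite -> x* is a strict local min.

min


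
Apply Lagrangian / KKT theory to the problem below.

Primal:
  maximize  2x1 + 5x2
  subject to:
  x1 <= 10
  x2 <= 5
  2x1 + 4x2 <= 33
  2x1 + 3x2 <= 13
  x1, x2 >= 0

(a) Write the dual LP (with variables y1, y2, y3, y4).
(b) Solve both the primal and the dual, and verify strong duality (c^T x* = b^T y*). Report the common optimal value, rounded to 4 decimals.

The standard primal-dual pair for 'max c^T x s.t. A x <= b, x >= 0' is:
  Dual:  min b^T y  s.t.  A^T y >= c,  y >= 0.

So the dual LP is:
  minimize  10y1 + 5y2 + 33y3 + 13y4
  subject to:
    y1 + 2y3 + 2y4 >= 2
    y2 + 4y3 + 3y4 >= 5
    y1, y2, y3, y4 >= 0

Solving the primal: x* = (0, 4.3333).
  primal value c^T x* = 21.6667.
Solving the dual: y* = (0, 0, 0, 1.6667).
  dual value b^T y* = 21.6667.
Strong duality: c^T x* = b^T y*. Confirmed.

21.6667


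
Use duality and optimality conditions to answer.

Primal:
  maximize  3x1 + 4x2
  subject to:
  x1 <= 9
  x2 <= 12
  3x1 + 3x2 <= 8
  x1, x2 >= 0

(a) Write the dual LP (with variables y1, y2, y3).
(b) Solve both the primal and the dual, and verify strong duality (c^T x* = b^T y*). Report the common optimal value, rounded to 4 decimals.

The standard primal-dual pair for 'max c^T x s.t. A x <= b, x >= 0' is:
  Dual:  min b^T y  s.t.  A^T y >= c,  y >= 0.

So the dual LP is:
  minimize  9y1 + 12y2 + 8y3
  subject to:
    y1 + 3y3 >= 3
    y2 + 3y3 >= 4
    y1, y2, y3 >= 0

Solving the primal: x* = (0, 2.6667).
  primal value c^T x* = 10.6667.
Solving the dual: y* = (0, 0, 1.3333).
  dual value b^T y* = 10.6667.
Strong duality: c^T x* = b^T y*. Confirmed.

10.6667


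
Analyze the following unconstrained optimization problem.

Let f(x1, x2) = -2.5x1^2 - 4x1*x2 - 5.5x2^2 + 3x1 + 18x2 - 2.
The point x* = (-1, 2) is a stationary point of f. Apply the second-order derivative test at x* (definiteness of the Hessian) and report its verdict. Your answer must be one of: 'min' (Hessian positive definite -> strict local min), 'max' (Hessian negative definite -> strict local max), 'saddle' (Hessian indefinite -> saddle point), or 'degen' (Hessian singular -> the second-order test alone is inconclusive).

Compute the Hessian H = grad^2 f:
  H = [[-5, -4], [-4, -11]]
Verify stationarity: grad f(x*) = H x* + g = (0, 0).
Eigenvalues of H: -13, -3.
Both eigenvalues < 0, so H is negative definite -> x* is a strict local max.

max


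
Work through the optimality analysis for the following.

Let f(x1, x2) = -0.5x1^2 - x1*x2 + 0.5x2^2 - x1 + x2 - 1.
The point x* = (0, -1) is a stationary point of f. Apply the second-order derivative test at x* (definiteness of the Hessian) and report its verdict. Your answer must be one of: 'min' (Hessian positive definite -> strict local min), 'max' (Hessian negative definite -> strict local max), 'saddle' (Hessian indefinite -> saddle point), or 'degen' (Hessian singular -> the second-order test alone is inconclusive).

Compute the Hessian H = grad^2 f:
  H = [[-1, -1], [-1, 1]]
Verify stationarity: grad f(x*) = H x* + g = (0, 0).
Eigenvalues of H: -1.4142, 1.4142.
Eigenvalues have mixed signs, so H is indefinite -> x* is a saddle point.

saddle


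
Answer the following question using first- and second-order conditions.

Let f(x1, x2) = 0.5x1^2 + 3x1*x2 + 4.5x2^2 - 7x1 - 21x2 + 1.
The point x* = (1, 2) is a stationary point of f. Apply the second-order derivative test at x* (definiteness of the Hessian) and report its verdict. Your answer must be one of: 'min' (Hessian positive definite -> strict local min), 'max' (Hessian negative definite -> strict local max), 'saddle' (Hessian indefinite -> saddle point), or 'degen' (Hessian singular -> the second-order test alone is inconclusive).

Compute the Hessian H = grad^2 f:
  H = [[1, 3], [3, 9]]
Verify stationarity: grad f(x*) = H x* + g = (0, 0).
Eigenvalues of H: 0, 10.
H has a zero eigenvalue (singular; positive semidefinite but not definite), so H is neither positive definite, negative definite, nor indefinite. The second-order test alone is inconclusive -> degen.
(Indeed, f is constant along the null direction of H through x*, so x* is not a strict local extremum.)

degen


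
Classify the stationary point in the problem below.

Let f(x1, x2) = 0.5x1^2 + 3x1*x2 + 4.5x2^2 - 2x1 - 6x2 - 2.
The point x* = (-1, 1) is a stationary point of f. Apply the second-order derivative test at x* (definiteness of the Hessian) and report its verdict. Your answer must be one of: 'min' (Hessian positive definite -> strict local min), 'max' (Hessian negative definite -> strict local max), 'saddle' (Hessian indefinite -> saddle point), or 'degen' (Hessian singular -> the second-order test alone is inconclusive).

Compute the Hessian H = grad^2 f:
  H = [[1, 3], [3, 9]]
Verify stationarity: grad f(x*) = H x* + g = (0, 0).
Eigenvalues of H: 0, 10.
H has a zero eigenvalue (singular; positive semidefinite but not definite), so H is neither positive definite, negative definite, nor indefinite. The second-order test alone is inconclusive -> degen.
(Indeed, f is constant along the null direction of H through x*, so x* is not a strict local extremum.)

degen


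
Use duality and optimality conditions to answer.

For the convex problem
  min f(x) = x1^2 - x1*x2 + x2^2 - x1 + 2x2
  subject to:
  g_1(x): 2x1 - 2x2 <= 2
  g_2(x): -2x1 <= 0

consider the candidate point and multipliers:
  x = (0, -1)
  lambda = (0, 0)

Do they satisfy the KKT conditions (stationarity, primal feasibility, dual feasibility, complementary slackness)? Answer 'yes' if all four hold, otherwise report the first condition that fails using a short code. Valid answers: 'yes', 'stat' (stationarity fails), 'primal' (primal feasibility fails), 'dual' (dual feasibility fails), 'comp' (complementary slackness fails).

Gradient of f: grad f(x) = Q x + c = (0, 0)
Constraint values g_i(x) = a_i^T x - b_i:
  g_1((0, -1)) = 0
  g_2((0, -1)) = 0
Stationarity residual: grad f(x) + sum_i lambda_i a_i = (0, 0)
  -> stationarity OK
Primal feasibility (all g_i <= 0): OK
Dual feasibility (all lambda_i >= 0): OK
Complementary slackness (lambda_i * g_i(x) = 0 for all i): OK

Verdict: yes, KKT holds.

yes


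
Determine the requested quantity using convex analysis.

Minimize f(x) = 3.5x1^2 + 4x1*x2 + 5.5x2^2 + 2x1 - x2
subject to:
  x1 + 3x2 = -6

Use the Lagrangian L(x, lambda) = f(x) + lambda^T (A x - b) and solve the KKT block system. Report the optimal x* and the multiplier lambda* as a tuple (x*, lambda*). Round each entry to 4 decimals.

Form the Lagrangian:
  L(x, lambda) = (1/2) x^T Q x + c^T x + lambda^T (A x - b)
Stationarity (grad_x L = 0): Q x + c + A^T lambda = 0.
Primal feasibility: A x = b.

This gives the KKT block system:
  [ Q   A^T ] [ x     ]   [-c ]
  [ A    0  ] [ lambda ] = [ b ]

Solving the linear system:
  x*      = (-0.3, -1.9)
  lambda* = (7.7)
  f(x*)   = 23.75

x* = (-0.3, -1.9), lambda* = (7.7)


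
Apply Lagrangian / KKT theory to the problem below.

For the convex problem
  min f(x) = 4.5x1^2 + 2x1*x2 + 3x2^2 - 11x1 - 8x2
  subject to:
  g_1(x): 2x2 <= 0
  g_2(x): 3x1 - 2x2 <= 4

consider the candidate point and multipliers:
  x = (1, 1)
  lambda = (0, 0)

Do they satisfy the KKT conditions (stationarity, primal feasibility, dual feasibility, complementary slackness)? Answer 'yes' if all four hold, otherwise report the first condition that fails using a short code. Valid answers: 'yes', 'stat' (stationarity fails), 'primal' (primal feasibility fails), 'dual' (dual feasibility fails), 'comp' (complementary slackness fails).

Gradient of f: grad f(x) = Q x + c = (0, 0)
Constraint values g_i(x) = a_i^T x - b_i:
  g_1((1, 1)) = 2
  g_2((1, 1)) = -3
Stationarity residual: grad f(x) + sum_i lambda_i a_i = (0, 0)
  -> stationarity OK
Primal feasibility (all g_i <= 0): FAILS
Dual feasibility (all lambda_i >= 0): OK
Complementary slackness (lambda_i * g_i(x) = 0 for all i): OK

Verdict: the first failing condition is primal_feasibility -> primal.

primal


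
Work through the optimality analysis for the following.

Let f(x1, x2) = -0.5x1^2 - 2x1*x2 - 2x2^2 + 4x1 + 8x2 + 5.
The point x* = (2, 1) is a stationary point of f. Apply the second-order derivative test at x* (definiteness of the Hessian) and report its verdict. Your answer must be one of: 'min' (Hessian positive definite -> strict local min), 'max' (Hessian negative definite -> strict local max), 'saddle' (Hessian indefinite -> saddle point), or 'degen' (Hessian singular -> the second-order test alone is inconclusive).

Compute the Hessian H = grad^2 f:
  H = [[-1, -2], [-2, -4]]
Verify stationarity: grad f(x*) = H x* + g = (0, 0).
Eigenvalues of H: -5, 0.
H has a zero eigenvalue (singular; negative semidefinite but not definite), so H is neither positive definite, negative definite, nor indefinite. The second-order test alone is inconclusive -> degen.
(Indeed, f is constant along the null direction of H through x*, so x* is not a strict local extremum.)

degen


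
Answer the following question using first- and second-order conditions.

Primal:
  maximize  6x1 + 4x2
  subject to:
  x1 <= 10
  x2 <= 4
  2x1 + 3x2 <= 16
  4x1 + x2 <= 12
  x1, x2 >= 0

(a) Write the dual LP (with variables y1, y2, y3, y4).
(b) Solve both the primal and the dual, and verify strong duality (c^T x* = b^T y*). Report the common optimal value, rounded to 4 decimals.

The standard primal-dual pair for 'max c^T x s.t. A x <= b, x >= 0' is:
  Dual:  min b^T y  s.t.  A^T y >= c,  y >= 0.

So the dual LP is:
  minimize  10y1 + 4y2 + 16y3 + 12y4
  subject to:
    y1 + 2y3 + 4y4 >= 6
    y2 + 3y3 + y4 >= 4
    y1, y2, y3, y4 >= 0

Solving the primal: x* = (2, 4).
  primal value c^T x* = 28.
Solving the dual: y* = (0, 2.5, 0, 1.5).
  dual value b^T y* = 28.
Strong duality: c^T x* = b^T y*. Confirmed.

28


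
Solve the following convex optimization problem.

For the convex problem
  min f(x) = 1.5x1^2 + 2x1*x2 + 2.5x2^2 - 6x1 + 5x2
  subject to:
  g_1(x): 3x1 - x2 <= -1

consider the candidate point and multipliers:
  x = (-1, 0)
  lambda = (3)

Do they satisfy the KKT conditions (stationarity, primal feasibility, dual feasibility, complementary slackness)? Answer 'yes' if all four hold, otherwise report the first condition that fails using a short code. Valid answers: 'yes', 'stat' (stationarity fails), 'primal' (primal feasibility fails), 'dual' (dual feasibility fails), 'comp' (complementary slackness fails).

Gradient of f: grad f(x) = Q x + c = (-9, 3)
Constraint values g_i(x) = a_i^T x - b_i:
  g_1((-1, 0)) = -2
Stationarity residual: grad f(x) + sum_i lambda_i a_i = (0, 0)
  -> stationarity OK
Primal feasibility (all g_i <= 0): OK
Dual feasibility (all lambda_i >= 0): OK
Complementary slackness (lambda_i * g_i(x) = 0 for all i): FAILS

Verdict: the first failing condition is complementary_slackness -> comp.

comp


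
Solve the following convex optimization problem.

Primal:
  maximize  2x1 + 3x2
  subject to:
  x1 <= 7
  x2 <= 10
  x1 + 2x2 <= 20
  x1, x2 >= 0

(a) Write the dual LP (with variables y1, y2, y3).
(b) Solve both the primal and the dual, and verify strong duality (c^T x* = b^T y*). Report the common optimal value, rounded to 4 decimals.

The standard primal-dual pair for 'max c^T x s.t. A x <= b, x >= 0' is:
  Dual:  min b^T y  s.t.  A^T y >= c,  y >= 0.

So the dual LP is:
  minimize  7y1 + 10y2 + 20y3
  subject to:
    y1 + y3 >= 2
    y2 + 2y3 >= 3
    y1, y2, y3 >= 0

Solving the primal: x* = (7, 6.5).
  primal value c^T x* = 33.5.
Solving the dual: y* = (0.5, 0, 1.5).
  dual value b^T y* = 33.5.
Strong duality: c^T x* = b^T y*. Confirmed.

33.5
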